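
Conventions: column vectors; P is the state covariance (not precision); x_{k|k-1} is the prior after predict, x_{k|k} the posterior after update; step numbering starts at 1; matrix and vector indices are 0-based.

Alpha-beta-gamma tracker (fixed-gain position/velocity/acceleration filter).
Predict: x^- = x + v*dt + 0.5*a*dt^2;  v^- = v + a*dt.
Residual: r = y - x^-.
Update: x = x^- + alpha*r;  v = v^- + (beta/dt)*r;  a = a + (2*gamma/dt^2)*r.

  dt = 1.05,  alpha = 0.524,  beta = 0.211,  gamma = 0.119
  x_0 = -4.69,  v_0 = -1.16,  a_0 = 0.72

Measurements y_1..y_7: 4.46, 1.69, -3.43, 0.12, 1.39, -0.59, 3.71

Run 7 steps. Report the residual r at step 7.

step 1: x_pred=-5.5111  r=9.9711  x^+=-0.2862  v^+=1.5997  a^+=2.8725
step 2: x_pred=2.9769  r=-1.2869  x^+=2.3026  v^+=4.3572  a^+=2.5947
step 3: x_pred=8.3080  r=-11.7380  x^+=2.1573  v^+=4.7229  a^+=0.0608
step 4: x_pred=7.1498  r=-7.0298  x^+=3.4662  v^+=3.3740  a^+=-1.4568
step 5: x_pred=6.2058  r=-4.8158  x^+=3.6823  v^+=0.8767  a^+=-2.4964
step 6: x_pred=3.2267  r=-3.8167  x^+=1.2267  v^+=-2.5115  a^+=-3.3203
step 7: x_pred=-3.2407  r=6.9507  x^+=0.4015  v^+=-4.6011  a^+=-1.8198

resid = 6.9507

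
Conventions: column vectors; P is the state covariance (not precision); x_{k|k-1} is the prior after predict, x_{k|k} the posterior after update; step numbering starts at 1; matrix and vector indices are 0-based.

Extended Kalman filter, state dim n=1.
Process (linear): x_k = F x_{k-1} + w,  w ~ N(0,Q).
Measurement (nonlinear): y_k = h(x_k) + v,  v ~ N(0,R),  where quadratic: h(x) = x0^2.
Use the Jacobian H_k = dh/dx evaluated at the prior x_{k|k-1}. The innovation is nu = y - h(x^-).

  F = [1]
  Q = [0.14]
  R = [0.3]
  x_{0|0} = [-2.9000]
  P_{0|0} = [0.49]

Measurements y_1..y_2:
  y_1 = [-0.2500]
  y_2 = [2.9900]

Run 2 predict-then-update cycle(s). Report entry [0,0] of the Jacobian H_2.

H_jac[0,0] = -2.8555

step 1: x^-=[-2.9000]  P^-=[0.6300]  H_jac=[-5.8000]  S=[21.4932]  K=[-0.1700]  nu=[-8.6600]  x^+=[-1.4277]  P^+=[0.0088]
step 2: x^-=[-1.4277]  P^-=[0.1488]  H_jac=[-2.8555]  S=[1.5132]  K=[-0.2808]  nu=[0.9516]  x^+=[-1.6949]  P^+=[0.0295]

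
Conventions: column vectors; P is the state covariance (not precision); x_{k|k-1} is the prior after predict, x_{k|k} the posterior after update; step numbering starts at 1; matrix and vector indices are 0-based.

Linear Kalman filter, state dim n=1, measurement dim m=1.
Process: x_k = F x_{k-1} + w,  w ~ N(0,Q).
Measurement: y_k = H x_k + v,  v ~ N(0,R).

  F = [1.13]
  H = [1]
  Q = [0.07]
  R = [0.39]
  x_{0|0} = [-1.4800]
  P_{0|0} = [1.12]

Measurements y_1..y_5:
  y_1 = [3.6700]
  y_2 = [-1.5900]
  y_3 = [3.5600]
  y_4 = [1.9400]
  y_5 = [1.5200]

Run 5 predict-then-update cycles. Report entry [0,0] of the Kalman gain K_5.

step 1: x^-=[-1.6724]  P^-=[1.5001]  S=[1.8901]  K=[0.7937]  nu=[5.3424]  x^+=[2.5677]  P^+=[0.3095]
step 2: x^-=[2.9015]  P^-=[0.4652]  S=[0.8552]  K=[0.5440]  nu=[-4.4915]  x^+=[0.4582]  P^+=[0.2122]
step 3: x^-=[0.5177]  P^-=[0.3409]  S=[0.7309]  K=[0.4664]  nu=[3.0423]  x^+=[1.9367]  P^+=[0.1819]
step 4: x^-=[2.1885]  P^-=[0.3023]  S=[0.6923]  K=[0.4366]  nu=[-0.2485]  x^+=[2.0800]  P^+=[0.1703]
step 5: x^-=[2.3504]  P^-=[0.2874]  S=[0.6774]  K=[0.4243]  nu=[-0.8304]  x^+=[1.9980]  P^+=[0.1655]

K[0,0] = 0.4243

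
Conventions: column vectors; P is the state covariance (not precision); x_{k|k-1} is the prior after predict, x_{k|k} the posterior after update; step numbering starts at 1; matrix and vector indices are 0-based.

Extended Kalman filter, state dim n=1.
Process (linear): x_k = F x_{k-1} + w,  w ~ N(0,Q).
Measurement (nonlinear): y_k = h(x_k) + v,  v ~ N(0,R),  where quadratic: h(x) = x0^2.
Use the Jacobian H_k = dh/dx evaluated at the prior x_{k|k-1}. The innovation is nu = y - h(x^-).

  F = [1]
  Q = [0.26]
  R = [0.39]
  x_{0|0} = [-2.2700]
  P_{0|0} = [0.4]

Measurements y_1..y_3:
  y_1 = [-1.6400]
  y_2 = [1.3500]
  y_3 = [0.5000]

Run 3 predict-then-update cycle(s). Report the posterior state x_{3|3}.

x_post = [-0.8337]

step 1: x^-=[-2.2700]  P^-=[0.6600]  H_jac=[-4.5400]  S=[13.9937]  K=[-0.2141]  nu=[-6.7929]  x^+=[-0.8155]  P^+=[0.0184]
step 2: x^-=[-0.8155]  P^-=[0.2784]  H_jac=[-1.6309]  S=[1.1305]  K=[-0.4016]  nu=[0.6850]  x^+=[-1.0906]  P^+=[0.0960]
step 3: x^-=[-1.0906]  P^-=[0.3560]  H_jac=[-2.1812]  S=[2.0839]  K=[-0.3727]  nu=[-0.6894]  x^+=[-0.8337]  P^+=[0.0666]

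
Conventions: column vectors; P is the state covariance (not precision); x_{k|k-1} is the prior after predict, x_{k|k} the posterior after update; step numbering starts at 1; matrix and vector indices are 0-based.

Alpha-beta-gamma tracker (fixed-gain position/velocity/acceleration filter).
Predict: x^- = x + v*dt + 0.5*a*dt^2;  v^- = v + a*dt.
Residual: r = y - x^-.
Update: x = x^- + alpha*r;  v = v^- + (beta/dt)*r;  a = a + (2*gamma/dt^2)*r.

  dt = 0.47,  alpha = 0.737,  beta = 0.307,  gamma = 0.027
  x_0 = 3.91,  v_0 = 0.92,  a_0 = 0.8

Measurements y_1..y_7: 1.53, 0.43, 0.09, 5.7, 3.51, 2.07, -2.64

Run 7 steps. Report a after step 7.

a_post = -1.2184

step 1: x_pred=4.4308  r=-2.9008  x^+=2.2929  v^+=-0.5988  a^+=0.0909
step 2: x_pred=2.0215  r=-1.5915  x^+=0.8486  v^+=-1.5956  a^+=-0.2982
step 3: x_pred=0.0657  r=0.0243  x^+=0.0836  v^+=-1.7199  a^+=-0.2922
step 4: x_pred=-0.7570  r=6.4570  x^+=4.0018  v^+=2.3604  a^+=1.2862
step 5: x_pred=5.2533  r=-1.7433  x^+=3.9685  v^+=1.8263  a^+=0.8601
step 6: x_pred=4.9218  r=-2.8518  x^+=2.8200  v^+=0.3677  a^+=0.1629
step 7: x_pred=3.0109  r=-5.6509  x^+=-1.1538  v^+=-3.2468  a^+=-1.2184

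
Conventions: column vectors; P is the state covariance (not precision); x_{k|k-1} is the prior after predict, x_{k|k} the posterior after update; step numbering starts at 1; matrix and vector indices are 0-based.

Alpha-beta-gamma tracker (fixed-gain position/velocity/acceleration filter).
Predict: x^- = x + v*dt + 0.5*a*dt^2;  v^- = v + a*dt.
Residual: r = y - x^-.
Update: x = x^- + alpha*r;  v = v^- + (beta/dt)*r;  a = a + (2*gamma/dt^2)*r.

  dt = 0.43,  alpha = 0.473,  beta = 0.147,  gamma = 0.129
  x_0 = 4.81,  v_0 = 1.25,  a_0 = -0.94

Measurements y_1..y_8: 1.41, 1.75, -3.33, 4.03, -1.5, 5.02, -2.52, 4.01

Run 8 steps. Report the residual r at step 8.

step 1: x_pred=5.2606  r=-3.8506  x^+=3.4393  v^+=-0.4706  a^+=-6.3129
step 2: x_pred=2.6533  r=-0.9033  x^+=2.2260  v^+=-3.4939  a^+=-7.5733
step 3: x_pred=0.0235  r=-3.3535  x^+=-1.5627  v^+=-7.8969  a^+=-12.2526
step 4: x_pred=-6.0911  r=10.1211  x^+=-1.3038  v^+=-9.7055  a^+=1.8699
step 5: x_pred=-5.3043  r=3.8043  x^+=-3.5049  v^+=-7.6009  a^+=7.1782
step 6: x_pred=-6.1096  r=11.1296  x^+=-0.8453  v^+=-0.7095  a^+=22.7080
step 7: x_pred=0.9490  r=-3.4690  x^+=-0.6919  v^+=7.8691  a^+=17.8676
step 8: x_pred=4.3437  r=-0.3337  x^+=4.1859  v^+=15.4380  a^+=17.4020

resid = -0.3337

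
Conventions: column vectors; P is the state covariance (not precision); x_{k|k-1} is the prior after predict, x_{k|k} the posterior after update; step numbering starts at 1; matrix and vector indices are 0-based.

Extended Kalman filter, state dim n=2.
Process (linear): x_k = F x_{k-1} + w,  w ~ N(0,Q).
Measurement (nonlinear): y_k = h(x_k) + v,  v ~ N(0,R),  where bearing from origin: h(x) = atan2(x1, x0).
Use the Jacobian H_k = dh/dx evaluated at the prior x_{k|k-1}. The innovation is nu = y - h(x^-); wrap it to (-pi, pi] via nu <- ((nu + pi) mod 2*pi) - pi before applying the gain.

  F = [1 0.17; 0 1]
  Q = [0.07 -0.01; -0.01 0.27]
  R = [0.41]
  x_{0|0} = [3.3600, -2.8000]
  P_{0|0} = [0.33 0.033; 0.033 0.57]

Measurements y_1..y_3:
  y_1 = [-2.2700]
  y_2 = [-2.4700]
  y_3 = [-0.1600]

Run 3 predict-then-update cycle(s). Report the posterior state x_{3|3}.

step 1: x^-=[2.8840, -2.8000]  P^-=[0.4277 0.1199; 0.1199 0.8400]  H_jac=[0.1733 0.1785]  S=[0.4570]  K=[0.2090; 0.3735]  nu=[-1.4994]  x^+=[2.5706, -3.3601]  P^+=[0.4077 0.0842; 0.0842 0.7762]
step 2: x^-=[1.9994, -3.3601]  P^-=[0.5288 0.2062; 0.2062 1.0462]  H_jac=[0.2198 0.1308]  S=[0.4653]  K=[0.3077; 0.3915]  nu=[-1.4360]  x^+=[1.5575, -3.9222]  P^+=[0.4847 0.1501; 0.1501 0.9749]
step 3: x^-=[0.8907, -3.9222]  P^-=[0.6340 0.3059; 0.3059 1.2449]  H_jac=[0.2425 0.0551]  S=[0.4592]  K=[0.3714; 0.3108]  nu=[1.1875]  x^+=[1.3318, -3.5532]  P^+=[0.5706 0.2529; 0.2529 1.2006]

x_post = [1.3318, -3.5532]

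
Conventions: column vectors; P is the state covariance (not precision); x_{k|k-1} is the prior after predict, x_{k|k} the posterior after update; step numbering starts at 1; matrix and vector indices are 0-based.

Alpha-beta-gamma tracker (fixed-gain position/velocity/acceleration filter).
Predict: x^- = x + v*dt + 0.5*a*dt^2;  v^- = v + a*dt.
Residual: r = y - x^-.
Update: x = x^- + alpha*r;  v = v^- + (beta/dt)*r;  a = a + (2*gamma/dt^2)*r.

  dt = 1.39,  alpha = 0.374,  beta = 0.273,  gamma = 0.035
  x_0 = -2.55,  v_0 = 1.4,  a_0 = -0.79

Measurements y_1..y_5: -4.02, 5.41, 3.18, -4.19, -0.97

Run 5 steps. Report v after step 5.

step 1: x_pred=-1.3672  r=-2.6528  x^+=-2.3593  v^+=-0.2191  a^+=-0.8861
step 2: x_pred=-3.5199  r=8.9299  x^+=-0.1801  v^+=0.3030  a^+=-0.5626
step 3: x_pred=-0.3024  r=3.4824  x^+=1.0000  v^+=0.2050  a^+=-0.4364
step 4: x_pred=0.8634  r=-5.0534  x^+=-1.0266  v^+=-1.3941  a^+=-0.6195
step 5: x_pred=-3.5628  r=2.5928  x^+=-2.5931  v^+=-1.7460  a^+=-0.5256

v_post = -1.7460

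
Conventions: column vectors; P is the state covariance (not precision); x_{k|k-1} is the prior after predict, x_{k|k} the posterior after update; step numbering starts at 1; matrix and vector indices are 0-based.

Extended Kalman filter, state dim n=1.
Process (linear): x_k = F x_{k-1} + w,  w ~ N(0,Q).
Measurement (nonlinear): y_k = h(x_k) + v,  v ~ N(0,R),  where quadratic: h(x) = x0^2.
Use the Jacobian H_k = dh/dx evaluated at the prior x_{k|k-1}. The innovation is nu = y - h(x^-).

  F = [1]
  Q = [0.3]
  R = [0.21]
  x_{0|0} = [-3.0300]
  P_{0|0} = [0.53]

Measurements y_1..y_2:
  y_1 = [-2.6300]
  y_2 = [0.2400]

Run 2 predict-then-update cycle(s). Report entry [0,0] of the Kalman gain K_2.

step 1: x^-=[-3.0300]  P^-=[0.8300]  H_jac=[-6.0600]  S=[30.6906]  K=[-0.1639]  nu=[-11.8109]  x^+=[-1.0943]  P^+=[0.0057]
step 2: x^-=[-1.0943]  P^-=[0.3057]  H_jac=[-2.1887]  S=[1.6743]  K=[-0.3996]  nu=[-0.9576]  x^+=[-0.7117]  P^+=[0.0383]

K[0,0] = -0.3996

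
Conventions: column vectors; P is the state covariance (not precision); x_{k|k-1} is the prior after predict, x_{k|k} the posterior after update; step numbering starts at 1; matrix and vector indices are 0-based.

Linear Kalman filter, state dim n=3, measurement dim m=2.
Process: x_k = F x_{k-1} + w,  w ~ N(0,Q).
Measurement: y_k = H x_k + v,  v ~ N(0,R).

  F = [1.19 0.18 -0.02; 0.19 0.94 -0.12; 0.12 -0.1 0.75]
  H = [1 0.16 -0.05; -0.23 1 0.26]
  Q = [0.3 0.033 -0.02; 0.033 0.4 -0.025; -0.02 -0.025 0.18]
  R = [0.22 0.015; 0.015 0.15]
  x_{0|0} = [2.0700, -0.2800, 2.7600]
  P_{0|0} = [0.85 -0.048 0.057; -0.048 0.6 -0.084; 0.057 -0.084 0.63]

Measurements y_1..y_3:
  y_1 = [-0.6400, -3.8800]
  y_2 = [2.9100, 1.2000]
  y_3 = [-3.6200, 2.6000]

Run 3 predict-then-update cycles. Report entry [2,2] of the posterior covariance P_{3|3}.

P_post[2,2] = 0.5065

step 1: x^-=[2.3577, -0.2011, 2.3464]  P^-=[1.5007 0.2679 0.1250; 0.2679 0.9691 -0.1761; 0.1250 -0.1761 0.5766]  S=[1.8230 0.1109; 0.1109 1.0077]  K=[0.8517 -0.1381; 0.1861 0.8346; 0.0409 -0.0591]  nu=[-2.8482, -3.7467]  x^+=[0.4494, -3.8583, 2.4512]  P^+=[0.1852 0.0192 0.0595; 0.0192 0.1696 -0.1429; 0.0595 -0.1429 0.5706]
step 2: x^-=[-0.2088, -3.8355, 2.2781]  P^-=[0.5744 0.1241 0.0264; 0.1241 0.6011 -0.1811; 0.0264 -0.1811 0.5370]  S=[0.8511 0.1003; 0.1003 0.6634]  K=[0.7095 -0.1090; 0.1793 0.7650; -0.0267 -0.0677]  nu=[3.8463, 4.3952]  x^+=[2.0411, 0.2165, 1.8783]  P^+=[0.1536 0.0187 0.0421; 0.0187 0.1580 -0.1395; 0.0421 -0.1395 0.5330]
step 3: x^-=[2.4304, 0.3659, 1.6320]  P^-=[0.5298 0.1167 0.0076; 0.1167 0.5890 -0.1772; 0.0076 -0.1772 0.5117]  S=[0.8056 0.0967; 0.0967 0.6549]  K=[0.6932 -0.1072; 0.1815 0.7613; -0.0499 -0.0627]  nu=[-6.0273, 2.3687]  x^+=[-2.0020, 1.0754, 1.7845]  P^+=[0.1495 0.0197 0.0348; 0.0197 0.1562 -0.1338; 0.0348 -0.1338 0.5065]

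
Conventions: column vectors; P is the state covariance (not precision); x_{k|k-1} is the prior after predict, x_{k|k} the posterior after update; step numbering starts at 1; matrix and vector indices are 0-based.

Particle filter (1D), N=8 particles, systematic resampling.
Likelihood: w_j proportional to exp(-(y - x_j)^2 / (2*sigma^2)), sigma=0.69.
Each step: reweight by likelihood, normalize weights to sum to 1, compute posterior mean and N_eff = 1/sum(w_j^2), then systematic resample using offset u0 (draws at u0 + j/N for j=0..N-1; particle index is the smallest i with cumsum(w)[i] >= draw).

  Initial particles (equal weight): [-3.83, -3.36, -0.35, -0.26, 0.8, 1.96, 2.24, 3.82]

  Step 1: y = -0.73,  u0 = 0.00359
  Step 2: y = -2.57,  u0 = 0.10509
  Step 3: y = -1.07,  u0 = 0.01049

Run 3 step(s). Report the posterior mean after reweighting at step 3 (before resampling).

step 1: w=[0.0000, 0.0004, 0.4941, 0.4559, 0.0492, 0.0003, 0.0001, 0.0000]  mean=-0.2529  Neff=2.2006  idx=[2, 2, 2, 2, 3, 3, 3, 3]
step 2: w=[0.1514, 0.1514, 0.1514, 0.1514, 0.0986, 0.0986, 0.0986, 0.0986]  mean=-0.3145  Neff=7.6594  idx=[0, 1, 2, 3, 3, 5, 6, 7]
step 3: w=[0.1316, 0.1316, 0.1316, 0.1316, 0.1316, 0.1139, 0.1139, 0.1139]  mean=-0.3192  Neff=7.9625  idx=[0, 1, 1, 2, 3, 4, 5, 6]

post_mean = -0.3192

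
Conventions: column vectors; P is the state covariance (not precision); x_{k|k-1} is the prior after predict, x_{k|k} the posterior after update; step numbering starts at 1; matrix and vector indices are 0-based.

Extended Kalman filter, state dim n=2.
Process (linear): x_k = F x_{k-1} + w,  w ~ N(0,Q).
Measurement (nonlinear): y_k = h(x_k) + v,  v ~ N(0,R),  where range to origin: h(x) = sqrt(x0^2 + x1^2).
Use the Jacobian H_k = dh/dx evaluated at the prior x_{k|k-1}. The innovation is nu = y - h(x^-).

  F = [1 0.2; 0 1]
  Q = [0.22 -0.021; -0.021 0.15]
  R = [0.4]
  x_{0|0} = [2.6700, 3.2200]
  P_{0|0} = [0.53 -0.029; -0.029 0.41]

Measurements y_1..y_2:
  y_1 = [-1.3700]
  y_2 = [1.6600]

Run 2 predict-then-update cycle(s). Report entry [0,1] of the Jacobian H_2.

H_jac[0,1] = 0.9176

step 1: x^-=[3.3140, 3.2200]  P^-=[0.7548 0.0320; 0.0320 0.5600]  H_jac=[0.7172 0.6969]  S=[1.0922]  K=[0.5161; 0.3783]  nu=[-5.9907]  x^+=[0.2224, 0.9536]  P^+=[0.4639 -0.1812; -0.1812 0.4037]
step 2: x^-=[0.4131, 0.9536]  P^-=[0.6276 -0.1215; -0.1215 0.5537]  H_jac=[0.3975 0.9176]  S=[0.8767]  K=[0.1574; 0.5244]  nu=[0.6208]  x^+=[0.5108, 1.2791]  P^+=[0.6059 -0.1939; -0.1939 0.3126]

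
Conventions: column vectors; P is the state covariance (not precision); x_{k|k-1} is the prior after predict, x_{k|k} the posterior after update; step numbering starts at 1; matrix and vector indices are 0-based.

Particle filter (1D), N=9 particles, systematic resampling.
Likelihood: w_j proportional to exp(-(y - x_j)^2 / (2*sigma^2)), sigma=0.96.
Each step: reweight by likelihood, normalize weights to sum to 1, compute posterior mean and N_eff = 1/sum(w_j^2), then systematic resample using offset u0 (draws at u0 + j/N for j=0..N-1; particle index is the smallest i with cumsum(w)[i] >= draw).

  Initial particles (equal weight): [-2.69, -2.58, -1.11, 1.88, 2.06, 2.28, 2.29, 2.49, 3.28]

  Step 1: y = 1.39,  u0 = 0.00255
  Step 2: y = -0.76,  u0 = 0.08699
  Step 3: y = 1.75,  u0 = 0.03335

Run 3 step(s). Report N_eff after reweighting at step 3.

N_eff = 1.2077

step 1: w=[0.0000, 0.0001, 0.0092, 0.2403, 0.2145, 0.1781, 0.1764, 0.1420, 0.0394]  mean=2.1760  Neff=5.3081  idx=[2, 3, 3, 4, 4, 5, 6, 6, 7]
step 2: w=[0.9078, 0.0221, 0.0221, 0.0130, 0.0130, 0.0064, 0.0062, 0.0062, 0.0031]  mean=-0.8199  Neff=1.2114  idx=[0, 0, 0, 0, 0, 0, 0, 0, 4]
step 3: w=[0.0113, 0.0113, 0.0113, 0.0113, 0.0113, 0.0113, 0.0113, 0.0113, 0.9094]  mean=1.7727  Neff=1.2077  idx=[2, 8, 8, 8, 8, 8, 8, 8, 8]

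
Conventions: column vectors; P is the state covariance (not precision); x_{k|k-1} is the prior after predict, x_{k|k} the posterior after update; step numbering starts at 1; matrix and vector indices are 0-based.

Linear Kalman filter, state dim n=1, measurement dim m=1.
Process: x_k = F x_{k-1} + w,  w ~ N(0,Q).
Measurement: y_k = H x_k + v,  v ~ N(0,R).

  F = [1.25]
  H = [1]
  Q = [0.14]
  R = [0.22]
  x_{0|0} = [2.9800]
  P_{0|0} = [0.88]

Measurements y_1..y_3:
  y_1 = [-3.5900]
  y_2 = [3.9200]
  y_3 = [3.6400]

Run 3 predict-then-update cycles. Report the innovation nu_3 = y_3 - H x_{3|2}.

innov = [1.7593]

step 1: x^-=[3.7250]  P^-=[1.5150]  S=[1.7350]  K=[0.8732]  nu=[-7.3150]  x^+=[-2.6624]  P^+=[0.1921]
step 2: x^-=[-3.3281]  P^-=[0.4402]  S=[0.6602]  K=[0.6667]  nu=[7.2481]  x^+=[1.5046]  P^+=[0.1467]
step 3: x^-=[1.8807]  P^-=[0.3692]  S=[0.5892]  K=[0.6266]  nu=[1.7593]  x^+=[2.9831]  P^+=[0.1379]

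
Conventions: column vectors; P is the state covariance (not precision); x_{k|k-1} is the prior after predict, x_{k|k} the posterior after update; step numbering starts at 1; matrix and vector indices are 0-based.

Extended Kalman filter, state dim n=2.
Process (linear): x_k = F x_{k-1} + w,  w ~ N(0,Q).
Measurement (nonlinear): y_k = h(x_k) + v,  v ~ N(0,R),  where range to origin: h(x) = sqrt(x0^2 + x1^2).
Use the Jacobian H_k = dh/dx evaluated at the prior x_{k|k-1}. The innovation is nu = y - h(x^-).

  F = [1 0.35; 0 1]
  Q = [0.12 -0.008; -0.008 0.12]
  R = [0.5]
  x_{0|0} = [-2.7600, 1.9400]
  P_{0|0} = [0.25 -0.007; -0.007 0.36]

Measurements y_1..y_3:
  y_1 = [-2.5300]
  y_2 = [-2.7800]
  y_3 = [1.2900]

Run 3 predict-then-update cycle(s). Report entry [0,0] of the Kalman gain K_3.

step 1: x^-=[-2.0810, 1.9400]  P^-=[0.4092 0.1110; 0.1110 0.4800]  H_jac=[-0.7315 0.6819]  S=[0.8314]  K=[-0.2690; 0.2960]  nu=[-5.3750]  x^+=[-0.6353, 0.3488]  P^+=[0.3491 0.1772; 0.1772 0.4071]
step 2: x^-=[-0.5132, 0.3488]  P^-=[0.6430 0.3117; 0.3117 0.5271]  H_jac=[-0.8270 0.5622]  S=[0.8165]  K=[-0.4366; 0.0472]  nu=[-3.4005]  x^+=[0.9716, 0.1883]  P^+=[0.4873 0.3285; 0.3285 0.5253]
step 3: x^-=[1.0375, 0.1883]  P^-=[0.9016 0.5044; 0.5044 0.6453]  H_jac=[0.9839 0.1785]  S=[1.5707]  K=[0.6221; 0.3893]  nu=[0.2356]  x^+=[1.1840, 0.2800]  P^+=[0.2937 0.1239; 0.1239 0.4072]

K[0,0] = 0.6221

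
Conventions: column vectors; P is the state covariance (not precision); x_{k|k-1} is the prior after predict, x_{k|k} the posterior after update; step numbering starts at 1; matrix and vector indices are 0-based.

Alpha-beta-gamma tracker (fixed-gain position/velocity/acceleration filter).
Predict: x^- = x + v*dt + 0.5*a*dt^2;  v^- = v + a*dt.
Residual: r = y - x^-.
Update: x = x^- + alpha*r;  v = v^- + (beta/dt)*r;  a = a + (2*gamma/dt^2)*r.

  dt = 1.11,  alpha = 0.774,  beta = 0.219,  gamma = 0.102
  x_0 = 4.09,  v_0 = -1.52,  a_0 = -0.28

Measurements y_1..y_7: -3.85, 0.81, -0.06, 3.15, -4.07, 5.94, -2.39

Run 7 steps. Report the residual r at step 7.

step 1: x_pred=2.2303  r=-6.0803  x^+=-2.4759  v^+=-3.0304  a^+=-1.2867
step 2: x_pred=-6.6323  r=7.4423  x^+=-0.8720  v^+=-2.9903  a^+=-0.0545
step 3: x_pred=-4.2248  r=4.1648  x^+=-1.0012  v^+=-2.2291  a^+=0.6351
step 4: x_pred=-3.0843  r=6.2343  x^+=1.7410  v^+=-0.2942  a^+=1.6673
step 5: x_pred=2.4417  r=-6.5117  x^+=-2.5984  v^+=0.2718  a^+=0.5892
step 6: x_pred=-1.9337  r=7.8737  x^+=4.1605  v^+=2.4792  a^+=1.8928
step 7: x_pred=8.0786  r=-10.4686  x^+=-0.0241  v^+=2.5148  a^+=0.1595

resid = -10.4686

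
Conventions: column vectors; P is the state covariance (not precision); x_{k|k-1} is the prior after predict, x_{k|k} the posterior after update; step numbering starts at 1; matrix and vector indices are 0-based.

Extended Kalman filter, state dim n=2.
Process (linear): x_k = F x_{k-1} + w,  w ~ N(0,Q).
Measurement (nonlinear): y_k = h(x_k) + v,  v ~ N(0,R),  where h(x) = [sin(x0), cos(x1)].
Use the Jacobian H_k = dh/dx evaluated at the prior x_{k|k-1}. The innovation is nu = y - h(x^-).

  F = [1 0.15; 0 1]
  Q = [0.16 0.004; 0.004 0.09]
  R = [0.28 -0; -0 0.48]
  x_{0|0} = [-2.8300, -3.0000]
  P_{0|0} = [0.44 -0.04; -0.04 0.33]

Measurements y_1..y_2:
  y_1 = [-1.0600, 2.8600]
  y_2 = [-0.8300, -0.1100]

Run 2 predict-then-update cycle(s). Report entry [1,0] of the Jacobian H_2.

step 1: x^-=[-3.2800, -3.0000]  P^-=[0.5954 0.0135; 0.0135 0.4200]  H_jac=[-0.9904 0.0000; 0.0000 0.1411]  S=[0.8641 -0.0019; -0.0019 0.4884]  K=[-0.6825 0.0013; -0.0152 0.1213]  nu=[-1.1980, 3.8500]  x^+=[-2.4575, -2.5148]  P^+=[0.1929 0.0043; 0.0043 0.4126]
step 2: x^-=[-2.8348, -2.5148]  P^-=[0.3635 0.0702; 0.0702 0.5026]  H_jac=[-0.9533 0.0000; 0.0000 0.5866]  S=[0.6103 -0.0393; -0.0393 0.6529]  K=[-0.5659 0.0290; -0.0809 0.4467]  nu=[-0.5280, 0.6999]  x^+=[-2.5157, -2.1594]  P^+=[0.1662 0.0238; 0.0238 0.3655]

H_jac[1,0] = 0.0000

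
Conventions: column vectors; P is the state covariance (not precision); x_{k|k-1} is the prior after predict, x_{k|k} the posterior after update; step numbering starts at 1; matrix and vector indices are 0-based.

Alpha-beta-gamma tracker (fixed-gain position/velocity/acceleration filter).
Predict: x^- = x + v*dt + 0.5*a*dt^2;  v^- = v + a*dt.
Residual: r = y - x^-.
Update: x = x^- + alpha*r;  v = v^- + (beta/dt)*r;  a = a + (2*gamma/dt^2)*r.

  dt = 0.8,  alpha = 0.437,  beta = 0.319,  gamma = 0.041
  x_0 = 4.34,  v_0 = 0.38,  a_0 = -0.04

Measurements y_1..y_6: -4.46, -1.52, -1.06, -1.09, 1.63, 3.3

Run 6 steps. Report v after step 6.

step 1: x_pred=4.6312  r=-9.0912  x^+=0.6583  v^+=-3.2771  a^+=-1.2048
step 2: x_pred=-2.3489  r=0.8289  x^+=-1.9867  v^+=-3.9104  a^+=-1.0986
step 3: x_pred=-5.4666  r=4.4066  x^+=-3.5409  v^+=-3.0322  a^+=-0.5340
step 4: x_pred=-6.1376  r=5.0476  x^+=-3.9318  v^+=-1.4467  a^+=0.1127
step 5: x_pred=-5.0531  r=6.6831  x^+=-2.1326  v^+=1.3083  a^+=0.9690
step 6: x_pred=-0.7758  r=4.0758  x^+=1.0053  v^+=3.7087  a^+=1.4912

v_post = 3.7087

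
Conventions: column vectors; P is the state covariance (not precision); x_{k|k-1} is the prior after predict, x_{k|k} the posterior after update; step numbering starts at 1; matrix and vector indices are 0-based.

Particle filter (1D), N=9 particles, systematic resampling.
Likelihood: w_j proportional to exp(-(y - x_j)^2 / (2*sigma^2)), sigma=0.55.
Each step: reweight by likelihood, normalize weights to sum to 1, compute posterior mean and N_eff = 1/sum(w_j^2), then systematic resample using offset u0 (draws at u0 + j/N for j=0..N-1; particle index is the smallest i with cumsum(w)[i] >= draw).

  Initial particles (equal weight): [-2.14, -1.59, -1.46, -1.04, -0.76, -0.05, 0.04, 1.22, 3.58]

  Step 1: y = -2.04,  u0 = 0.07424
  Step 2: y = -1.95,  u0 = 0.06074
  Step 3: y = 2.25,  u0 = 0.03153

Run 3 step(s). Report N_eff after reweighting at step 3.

N_eff = 3.1755

step 1: w=[0.3883, 0.2825, 0.2264, 0.0756, 0.0263, 0.0006, 0.0003, 0.0000, 0.0000]  mean=-1.7093  Neff=3.4692  idx=[0, 0, 0, 1, 1, 1, 2, 2, 3]
step 2: w=[0.1376, 0.1376, 0.1376, 0.1179, 0.1179, 0.1179, 0.0982, 0.0982, 0.0372]  mean=-1.7711  Neff=8.3925  idx=[0, 1, 2, 2, 3, 4, 5, 6, 7]
step 3: w=[0.0000, 0.0000, 0.0000, 0.0000, 0.0762, 0.0762, 0.0762, 0.3857, 0.3857]  mean=-1.4898  Neff=3.1755  idx=[4, 5, 7, 7, 7, 7, 8, 8, 8]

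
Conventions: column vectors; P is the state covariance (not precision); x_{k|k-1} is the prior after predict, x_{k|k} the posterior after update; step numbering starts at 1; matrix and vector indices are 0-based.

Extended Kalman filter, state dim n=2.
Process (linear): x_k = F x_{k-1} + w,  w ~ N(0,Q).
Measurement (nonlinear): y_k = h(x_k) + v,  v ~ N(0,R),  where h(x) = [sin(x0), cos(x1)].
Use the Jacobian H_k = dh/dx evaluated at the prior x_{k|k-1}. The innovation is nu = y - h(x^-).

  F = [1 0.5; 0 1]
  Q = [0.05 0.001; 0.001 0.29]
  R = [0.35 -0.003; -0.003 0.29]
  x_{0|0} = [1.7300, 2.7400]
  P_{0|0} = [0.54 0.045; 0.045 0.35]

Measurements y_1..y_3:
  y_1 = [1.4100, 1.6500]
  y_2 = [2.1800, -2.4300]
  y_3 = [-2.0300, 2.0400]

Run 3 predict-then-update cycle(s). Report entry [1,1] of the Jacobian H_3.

step 1: x^-=[3.1000, 2.7400]  P^-=[0.7225 0.2210; 0.2210 0.6400]  H_jac=[-0.9991 0.0000; 0.0000 -0.3909]  S=[1.0713 0.0833; 0.0833 0.3878]  K=[-0.6677 -0.0793; -0.1586 -0.6110]  nu=[1.3684, 2.5704]  x^+=[1.9824, 0.9523]  P^+=[0.2337 0.0537; 0.0537 0.4521]
step 2: x^-=[2.4586, 0.9523]  P^-=[0.4504 0.2808; 0.2808 0.7421]  H_jac=[-0.7757 0.0000; 0.0000 -0.8148]  S=[0.6210 0.1745; 0.1745 0.7826]  K=[-0.5126 -0.1781; -0.1426 -0.7408]  nu=[1.5489, -3.0098]  x^+=[2.2006, 2.9610]  P^+=[0.2306 0.0615; 0.0615 0.2631]
step 3: x^-=[3.6811, 2.9610]  P^-=[0.4079 0.1941; 0.1941 0.5531]  H_jac=[-0.8580 0.0000; 0.0000 -0.1796]  S=[0.6502 0.0269; 0.0269 0.3078]  K=[-0.5354 -0.0664; -0.2436 -0.3014]  nu=[-1.5163, 3.0237]  x^+=[4.2921, 2.4190]  P^+=[0.2182 0.0983; 0.0983 0.4826]

H_jac[1,1] = -0.1796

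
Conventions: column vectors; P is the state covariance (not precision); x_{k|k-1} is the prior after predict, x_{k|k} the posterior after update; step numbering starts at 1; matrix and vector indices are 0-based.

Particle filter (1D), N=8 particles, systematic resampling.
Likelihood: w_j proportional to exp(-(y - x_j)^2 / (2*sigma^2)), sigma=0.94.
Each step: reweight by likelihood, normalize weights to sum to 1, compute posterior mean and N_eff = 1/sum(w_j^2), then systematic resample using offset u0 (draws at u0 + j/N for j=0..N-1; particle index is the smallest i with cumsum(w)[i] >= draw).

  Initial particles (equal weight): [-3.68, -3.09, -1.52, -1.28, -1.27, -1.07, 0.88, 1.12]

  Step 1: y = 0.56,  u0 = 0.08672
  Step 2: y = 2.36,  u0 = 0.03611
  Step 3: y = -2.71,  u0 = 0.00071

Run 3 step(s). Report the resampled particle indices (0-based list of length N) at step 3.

resampled_idx = [0, 0, 1, 1, 2, 3, 4, 6]

step 1: w=[0.0000, 0.0002, 0.0362, 0.0617, 0.0629, 0.0931, 0.3952, 0.3507]  mean=0.4262  Neff=3.3684  idx=[3, 5, 6, 6, 6, 7, 7, 7]
step 2: w=[0.0003, 0.0006, 0.1361, 0.1361, 0.1361, 0.1969, 0.1969, 0.1969]  mean=1.0201  Neff=5.8164  idx=[2, 3, 4, 5, 5, 6, 6, 7]
step 3: w=[0.2072, 0.2072, 0.2072, 0.0757, 0.0757, 0.0757, 0.0757, 0.0757]  mean=0.9708  Neff=6.3506  idx=[0, 0, 1, 1, 2, 3, 4, 6]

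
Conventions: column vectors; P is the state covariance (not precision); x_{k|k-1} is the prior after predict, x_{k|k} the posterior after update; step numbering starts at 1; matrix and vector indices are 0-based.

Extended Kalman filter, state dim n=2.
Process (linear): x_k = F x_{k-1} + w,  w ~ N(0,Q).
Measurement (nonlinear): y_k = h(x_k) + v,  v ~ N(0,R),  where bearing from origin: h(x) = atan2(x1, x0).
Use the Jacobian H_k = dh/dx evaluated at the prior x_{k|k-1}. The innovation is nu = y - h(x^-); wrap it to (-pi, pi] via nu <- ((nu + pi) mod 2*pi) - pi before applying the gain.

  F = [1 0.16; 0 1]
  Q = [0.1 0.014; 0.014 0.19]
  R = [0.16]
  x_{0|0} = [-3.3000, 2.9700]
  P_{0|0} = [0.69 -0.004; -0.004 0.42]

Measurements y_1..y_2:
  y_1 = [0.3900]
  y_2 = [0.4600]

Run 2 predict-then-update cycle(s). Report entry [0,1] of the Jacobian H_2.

step 1: x^-=[-2.8248, 2.9700]  P^-=[0.7995 0.0772; 0.0772 0.6100]  H_jac=[-0.1768 -0.1681]  S=[0.2068]  K=[-0.7461; -0.5619]  nu=[-1.9411]  x^+=[-1.3765, 4.0607]  P^+=[0.6843 -0.0095; -0.0095 0.5447]
step 2: x^-=[-0.7268, 4.0607]  P^-=[0.7952 0.0916; 0.0916 0.7347]  H_jac=[-0.2386 -0.0427]  S=[0.2085]  K=[-0.9289; -0.2554]  nu=[-1.2879]  x^+=[0.4696, 4.3896]  P^+=[0.6153 0.0422; 0.0422 0.7211]

H_jac[0,1] = -0.0427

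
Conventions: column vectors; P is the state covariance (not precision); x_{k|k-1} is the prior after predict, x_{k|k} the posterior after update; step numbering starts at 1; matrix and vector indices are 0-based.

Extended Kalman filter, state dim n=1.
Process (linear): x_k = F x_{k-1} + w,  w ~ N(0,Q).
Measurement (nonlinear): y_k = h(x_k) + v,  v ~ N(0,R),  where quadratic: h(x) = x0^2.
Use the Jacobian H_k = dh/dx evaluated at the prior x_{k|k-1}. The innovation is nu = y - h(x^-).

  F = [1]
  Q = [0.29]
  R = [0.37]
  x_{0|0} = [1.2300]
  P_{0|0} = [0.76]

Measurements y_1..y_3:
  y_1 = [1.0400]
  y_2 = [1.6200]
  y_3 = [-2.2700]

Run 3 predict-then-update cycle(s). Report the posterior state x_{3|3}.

step 1: x^-=[1.2300]  P^-=[1.0500]  H_jac=[2.4600]  S=[6.7242]  K=[0.3841]  nu=[-0.4729]  x^+=[1.0483]  P^+=[0.0578]
step 2: x^-=[1.0483]  P^-=[0.3478]  H_jac=[2.0967]  S=[1.8989]  K=[0.3840]  nu=[0.5210]  x^+=[1.2484]  P^+=[0.0678]
step 3: x^-=[1.2484]  P^-=[0.3578]  H_jac=[2.4968]  S=[2.6003]  K=[0.3435]  nu=[-3.8285]  x^+=[-0.0668]  P^+=[0.0509]

x_post = [-0.0668]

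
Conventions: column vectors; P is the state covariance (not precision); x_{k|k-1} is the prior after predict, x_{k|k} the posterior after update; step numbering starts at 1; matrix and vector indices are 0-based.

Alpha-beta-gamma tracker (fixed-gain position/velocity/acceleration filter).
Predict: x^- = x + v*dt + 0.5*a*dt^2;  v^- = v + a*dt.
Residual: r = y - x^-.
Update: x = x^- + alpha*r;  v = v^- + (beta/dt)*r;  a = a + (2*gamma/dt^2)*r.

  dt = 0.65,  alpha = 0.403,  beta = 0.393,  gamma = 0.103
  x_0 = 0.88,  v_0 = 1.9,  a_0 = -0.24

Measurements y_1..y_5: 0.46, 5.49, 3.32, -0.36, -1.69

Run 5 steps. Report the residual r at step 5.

step 1: x_pred=2.0643  r=-1.6043  x^+=1.4178  v^+=0.7740  a^+=-1.0222
step 2: x_pred=1.7049  r=3.7851  x^+=3.2303  v^+=2.3981  a^+=0.8233
step 3: x_pred=4.9630  r=-1.6430  x^+=4.3009  v^+=1.9398  a^+=0.0222
step 4: x_pred=5.5665  r=-5.9265  x^+=3.1781  v^+=-1.6289  a^+=-2.8674
step 5: x_pred=1.5135  r=-3.2035  x^+=0.2225  v^+=-5.4297  a^+=-4.4293

resid = -3.2035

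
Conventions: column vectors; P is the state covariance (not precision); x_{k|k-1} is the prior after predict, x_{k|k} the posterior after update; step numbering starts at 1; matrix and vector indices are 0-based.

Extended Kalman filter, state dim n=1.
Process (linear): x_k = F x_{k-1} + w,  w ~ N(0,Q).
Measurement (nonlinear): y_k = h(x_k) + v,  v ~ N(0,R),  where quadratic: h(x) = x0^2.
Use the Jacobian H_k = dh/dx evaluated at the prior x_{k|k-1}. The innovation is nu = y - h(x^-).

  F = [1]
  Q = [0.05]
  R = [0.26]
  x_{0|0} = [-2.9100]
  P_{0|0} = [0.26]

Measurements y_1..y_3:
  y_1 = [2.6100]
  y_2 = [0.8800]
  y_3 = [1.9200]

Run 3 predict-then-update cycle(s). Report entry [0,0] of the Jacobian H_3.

step 1: x^-=[-2.9100]  P^-=[0.3100]  H_jac=[-5.8200]  S=[10.7604]  K=[-0.1677]  nu=[-5.8581]  x^+=[-1.9278]  P^+=[0.0075]
step 2: x^-=[-1.9278]  P^-=[0.0575]  H_jac=[-3.8555]  S=[1.1146]  K=[-0.1989]  nu=[-2.8363]  x^+=[-1.3637]  P^+=[0.0134]
step 3: x^-=[-1.3637]  P^-=[0.0634]  H_jac=[-2.7275]  S=[0.7317]  K=[-0.2364]  nu=[0.0602]  x^+=[-1.3780]  P^+=[0.0225]

H_jac[0,0] = -2.7275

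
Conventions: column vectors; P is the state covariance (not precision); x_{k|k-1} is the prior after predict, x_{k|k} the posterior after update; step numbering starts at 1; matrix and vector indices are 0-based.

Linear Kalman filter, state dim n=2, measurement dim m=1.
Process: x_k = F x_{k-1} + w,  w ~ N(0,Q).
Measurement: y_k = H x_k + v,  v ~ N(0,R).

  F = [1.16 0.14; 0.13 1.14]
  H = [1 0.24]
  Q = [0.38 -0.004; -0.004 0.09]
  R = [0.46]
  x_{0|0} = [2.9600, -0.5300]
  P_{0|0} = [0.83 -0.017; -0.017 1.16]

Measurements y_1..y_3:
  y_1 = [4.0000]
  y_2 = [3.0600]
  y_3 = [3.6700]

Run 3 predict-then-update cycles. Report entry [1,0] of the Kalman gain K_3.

step 1: x^-=[3.3594, -0.2194]  P^-=[1.5141 0.2835; 0.2835 1.6065]  S=[2.2027]  K=[0.7183; 0.3038]  nu=[0.6933]  x^+=[3.8573, -0.0088]  P^+=[0.3777 -0.1971; -0.1971 1.4033]
step 2: x^-=[4.4733, 0.4914]  P^-=[0.8517 0.0127; 0.0127 1.8617]  S=[1.4251]  K=[0.5998; 0.3225]  nu=[-1.5312]  x^+=[3.5548, -0.0024]  P^+=[0.3390 -0.2629; -0.2629 1.7135]
step 3: x^-=[4.1233, 0.4594]  P^-=[0.7844 -0.0319; -0.0319 2.2447]  S=[1.3584]  K=[0.5718; 0.3731]  nu=[-0.5635]  x^+=[3.8010, 0.2491]  P^+=[0.3402 -0.3217; -0.3217 2.0555]

K[1,0] = 0.3731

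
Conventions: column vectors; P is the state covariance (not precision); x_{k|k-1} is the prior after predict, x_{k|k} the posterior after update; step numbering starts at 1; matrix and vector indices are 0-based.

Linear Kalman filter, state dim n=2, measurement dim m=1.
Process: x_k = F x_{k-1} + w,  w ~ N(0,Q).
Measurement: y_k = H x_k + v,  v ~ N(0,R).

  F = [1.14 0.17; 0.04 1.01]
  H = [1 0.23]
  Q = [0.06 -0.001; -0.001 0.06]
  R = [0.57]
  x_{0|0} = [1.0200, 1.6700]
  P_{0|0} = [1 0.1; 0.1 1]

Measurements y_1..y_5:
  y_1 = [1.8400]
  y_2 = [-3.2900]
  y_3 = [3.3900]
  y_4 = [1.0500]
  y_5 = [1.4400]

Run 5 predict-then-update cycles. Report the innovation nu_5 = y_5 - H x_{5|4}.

step 1: x^-=[1.4467, 1.7275]  P^-=[1.4273 0.3321; 0.3321 1.0898]  S=[2.2077]  K=[0.6811; 0.2640]  nu=[-0.0040]  x^+=[1.4440, 1.7264]  P^+=[0.4031 -0.0648; -0.0648 0.9359]
step 2: x^-=[1.9396, 1.8015]  P^-=[0.5858 0.1030; 0.1030 1.0102]  S=[1.2567]  K=[0.4850; 0.2669]  nu=[-5.6439]  x^+=[-0.7979, 0.2953]  P^+=[0.2902 -0.0596; -0.0596 0.9207]
step 3: x^-=[-0.8594, 0.2663]  P^-=[0.4406 0.1012; 0.1012 0.9948]  S=[1.1098]  K=[0.4180; 0.2974]  nu=[4.1882]  x^+=[0.8912, 1.5118]  P^+=[0.2467 -0.0367; -0.0367 0.8967]
step 4: x^-=[1.2730, 1.5626]  P^-=[0.3923 0.1217; 0.1217 0.9721]  S=[1.0697]  K=[0.3929; 0.3228]  nu=[-0.5824]  x^+=[1.0442, 1.3746]  P^+=[0.2272 -0.0140; -0.0140 0.8607]
step 5: x^-=[1.4241, 1.4301]  P^-=[0.3747 0.1409; 0.1409 0.9372]  S=[1.0591]  K=[0.3844; 0.3366]  nu=[-0.3130]  x^+=[1.3037, 1.3248]  P^+=[0.2182 0.0039; 0.0039 0.8172]

innov = [-0.3130]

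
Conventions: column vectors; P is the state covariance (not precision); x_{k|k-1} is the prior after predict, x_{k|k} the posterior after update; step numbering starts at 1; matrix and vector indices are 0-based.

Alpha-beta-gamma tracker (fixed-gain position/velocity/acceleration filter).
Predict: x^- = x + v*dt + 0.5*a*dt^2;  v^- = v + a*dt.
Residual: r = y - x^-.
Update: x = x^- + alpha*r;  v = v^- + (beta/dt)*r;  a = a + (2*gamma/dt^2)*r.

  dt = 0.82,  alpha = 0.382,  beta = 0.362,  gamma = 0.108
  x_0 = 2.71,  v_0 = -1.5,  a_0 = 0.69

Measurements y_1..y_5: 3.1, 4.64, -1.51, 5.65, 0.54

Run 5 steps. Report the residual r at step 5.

resid = -4.5451

step 1: x_pred=1.7120  r=1.3880  x^+=2.2422  v^+=-0.3214  a^+=1.1359
step 2: x_pred=2.3605  r=2.2795  x^+=3.2313  v^+=1.6163  a^+=1.8681
step 3: x_pred=5.1847  r=-6.6947  x^+=2.6273  v^+=0.1927  a^+=-0.2824
step 4: x_pred=2.6904  r=2.9596  x^+=3.8210  v^+=1.2677  a^+=0.6683
step 5: x_pred=5.0851  r=-4.5451  x^+=3.3489  v^+=-0.1908  a^+=-0.7918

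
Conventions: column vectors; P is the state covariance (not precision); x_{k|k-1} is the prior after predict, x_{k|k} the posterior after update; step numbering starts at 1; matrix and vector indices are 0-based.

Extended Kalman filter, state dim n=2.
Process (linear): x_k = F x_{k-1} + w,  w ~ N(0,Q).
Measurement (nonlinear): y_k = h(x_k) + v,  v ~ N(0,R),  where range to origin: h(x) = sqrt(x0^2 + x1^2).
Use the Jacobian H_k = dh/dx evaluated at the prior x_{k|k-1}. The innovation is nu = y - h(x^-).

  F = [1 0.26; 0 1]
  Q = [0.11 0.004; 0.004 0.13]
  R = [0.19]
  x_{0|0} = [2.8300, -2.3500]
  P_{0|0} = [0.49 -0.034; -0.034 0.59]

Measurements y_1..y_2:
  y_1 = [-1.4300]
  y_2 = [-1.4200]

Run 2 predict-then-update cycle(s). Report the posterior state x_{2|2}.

step 1: x^-=[2.2190, -2.3500]  P^-=[0.6222 0.1234; 0.1234 0.7200]  H_jac=[0.6866 -0.7271]  S=[0.7407]  K=[0.4556; -0.5924]  nu=[-4.6621]  x^+=[0.0950, 0.4117]  P^+=[0.4685 0.3233; 0.3233 0.4601]
step 2: x^-=[0.2021, 0.4117]  P^-=[0.7777 0.4469; 0.4469 0.5901]  H_jac=[0.4406 0.8977]  S=[1.1700]  K=[0.6357; 0.6210]  nu=[-1.8786]  x^+=[-0.9923, -0.7550]  P^+=[0.3048 -0.0150; -0.0150 0.1388]

x_post = [-0.9923, -0.7550]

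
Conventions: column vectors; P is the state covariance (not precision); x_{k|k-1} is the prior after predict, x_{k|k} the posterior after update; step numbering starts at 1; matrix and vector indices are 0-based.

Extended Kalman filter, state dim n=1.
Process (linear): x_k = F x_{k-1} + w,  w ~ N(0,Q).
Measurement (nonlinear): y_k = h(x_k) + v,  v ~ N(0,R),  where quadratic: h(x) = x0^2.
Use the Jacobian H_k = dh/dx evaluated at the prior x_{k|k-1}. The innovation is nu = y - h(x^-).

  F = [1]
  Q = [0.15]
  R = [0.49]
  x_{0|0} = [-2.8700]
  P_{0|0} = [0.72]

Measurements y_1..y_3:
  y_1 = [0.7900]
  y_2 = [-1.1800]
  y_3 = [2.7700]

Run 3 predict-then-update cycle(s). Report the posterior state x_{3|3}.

step 1: x^-=[-2.8700]  P^-=[0.8700]  H_jac=[-5.7400]  S=[29.1544]  K=[-0.1713]  nu=[-7.4469]  x^+=[-1.5944]  P^+=[0.0146]
step 2: x^-=[-1.5944]  P^-=[0.1646]  H_jac=[-3.1889]  S=[2.1640]  K=[-0.2426]  nu=[-3.7222]  x^+=[-0.6915]  P^+=[0.0373]
step 3: x^-=[-0.6915]  P^-=[0.1873]  H_jac=[-1.3830]  S=[0.8482]  K=[-0.3054]  nu=[2.2919]  x^+=[-1.3913]  P^+=[0.1082]

x_post = [-1.3913]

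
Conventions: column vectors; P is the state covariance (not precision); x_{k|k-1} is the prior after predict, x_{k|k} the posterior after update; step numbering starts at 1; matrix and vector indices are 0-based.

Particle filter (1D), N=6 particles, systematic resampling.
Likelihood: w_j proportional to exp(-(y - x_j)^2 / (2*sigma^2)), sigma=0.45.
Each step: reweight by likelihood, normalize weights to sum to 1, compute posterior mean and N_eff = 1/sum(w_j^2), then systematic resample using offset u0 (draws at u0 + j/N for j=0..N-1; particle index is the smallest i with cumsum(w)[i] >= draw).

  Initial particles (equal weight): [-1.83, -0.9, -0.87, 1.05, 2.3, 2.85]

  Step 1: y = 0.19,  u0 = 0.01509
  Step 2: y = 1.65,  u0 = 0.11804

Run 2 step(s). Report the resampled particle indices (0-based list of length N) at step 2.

step 1: w=[0.0002, 0.1923, 0.2255, 0.5820, 0.0001, 0.0000]  mean=0.2417  Neff=2.3444  idx=[1, 1, 2, 3, 3, 3]
step 2: w=[0.0000, 0.0000, 0.0000, 0.3333, 0.3333, 0.3333]  mean=1.0500  Neff=3.0000  idx=[3, 3, 4, 4, 5, 5]

resampled_idx = [3, 3, 4, 4, 5, 5]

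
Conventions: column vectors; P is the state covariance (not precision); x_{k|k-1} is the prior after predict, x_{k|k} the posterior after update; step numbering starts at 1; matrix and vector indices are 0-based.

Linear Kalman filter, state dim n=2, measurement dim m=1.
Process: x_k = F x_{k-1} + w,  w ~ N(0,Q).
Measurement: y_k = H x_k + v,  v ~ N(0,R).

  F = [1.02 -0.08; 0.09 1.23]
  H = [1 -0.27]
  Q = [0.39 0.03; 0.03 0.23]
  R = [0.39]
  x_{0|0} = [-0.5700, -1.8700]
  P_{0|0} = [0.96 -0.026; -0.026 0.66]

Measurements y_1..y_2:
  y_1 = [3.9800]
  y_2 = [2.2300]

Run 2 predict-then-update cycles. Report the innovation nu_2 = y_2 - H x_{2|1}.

step 1: x^-=[-0.4318, -2.3514]  P^-=[1.3973 0.0208; 0.0208 1.2305]  S=[1.8658]  K=[0.7459; -0.1670]  nu=[3.7769]  x^+=[2.3854, -2.9820]  P^+=[0.3592 0.2531; 0.2531 1.1785]
step 2: x^-=[2.6716, -3.4531]  P^-=[0.7300 0.2627; 0.2627 2.0719]  S=[1.1292]  K=[0.5837; -0.2628]  nu=[-1.3740]  x^+=[1.8697, -3.0921]  P^+=[0.3453 0.4359; 0.4359 1.9940]

innov = [-1.3740]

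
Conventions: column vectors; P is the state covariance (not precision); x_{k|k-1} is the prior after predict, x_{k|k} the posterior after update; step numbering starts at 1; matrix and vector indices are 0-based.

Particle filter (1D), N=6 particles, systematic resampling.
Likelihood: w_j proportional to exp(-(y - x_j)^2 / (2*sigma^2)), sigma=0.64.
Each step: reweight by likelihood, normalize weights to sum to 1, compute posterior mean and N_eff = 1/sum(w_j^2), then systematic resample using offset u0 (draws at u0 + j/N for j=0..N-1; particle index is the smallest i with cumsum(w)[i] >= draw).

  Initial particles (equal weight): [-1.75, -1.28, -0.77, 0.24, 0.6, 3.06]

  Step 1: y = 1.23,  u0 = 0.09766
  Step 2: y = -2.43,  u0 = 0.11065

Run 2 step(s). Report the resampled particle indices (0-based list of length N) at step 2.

resampled_idx = [0, 0, 1, 1, 1, 4]

step 1: w=[0.0000, 0.0005, 0.0080, 0.3205, 0.6532, 0.0178]  mean=0.5164  Neff=1.8877  idx=[3, 3, 4, 4, 4, 4]
step 2: w=[0.4298, 0.4298, 0.0351, 0.0351, 0.0351, 0.0351]  mean=0.2906  Neff=2.6712  idx=[0, 0, 1, 1, 1, 4]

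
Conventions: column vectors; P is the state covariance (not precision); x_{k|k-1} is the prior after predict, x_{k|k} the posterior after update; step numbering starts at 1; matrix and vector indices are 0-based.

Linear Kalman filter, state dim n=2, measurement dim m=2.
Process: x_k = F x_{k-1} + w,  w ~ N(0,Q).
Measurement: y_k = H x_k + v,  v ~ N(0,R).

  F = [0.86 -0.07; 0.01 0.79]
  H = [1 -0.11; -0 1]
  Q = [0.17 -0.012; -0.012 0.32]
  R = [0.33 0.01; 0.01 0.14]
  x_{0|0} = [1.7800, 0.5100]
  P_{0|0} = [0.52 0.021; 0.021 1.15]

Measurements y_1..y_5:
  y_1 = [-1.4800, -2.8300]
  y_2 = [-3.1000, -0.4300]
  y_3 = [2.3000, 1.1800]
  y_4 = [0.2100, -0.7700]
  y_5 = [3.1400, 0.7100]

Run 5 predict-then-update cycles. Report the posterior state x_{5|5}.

x_post = [1.5625, 0.3237]

step 1: x^-=[1.4951, 0.4207]  P^-=[0.5577 -0.0569; -0.0569 1.0381]  S=[0.9128 -0.1611; -0.1611 1.1781]  K=[0.6244 0.0371; -0.0327 0.8767]  nu=[-2.9288, -3.2507]  x^+=[-0.4542, -2.3334]  P^+=[0.2077 0.0114; 0.0114 0.1224]
step 2: x^-=[-0.2273, -1.8479]  P^-=[0.3228 -0.0092; -0.0092 0.3966]  S=[0.6596 -0.0428; -0.0428 0.5366]  K=[0.4924 0.0221; -0.0323 0.7365]  nu=[-3.0760, 1.4179]  x^+=[-1.7104, -0.7043]  P^+=[0.1636 0.0080; 0.0080 0.1028]
step 3: x^-=[-1.4216, -0.5735]  P^-=[0.2905 -0.0108; -0.0108 0.3843]  S=[0.6276 -0.0431; -0.0431 0.5243]  K=[0.4661 0.0177; -0.0345 0.7301]  nu=[3.6586, 1.7535]  x^+=[0.3144, 0.5807]  P^+=[0.1548 0.0071; 0.0071 0.1019]
step 4: x^-=[0.2297, 0.4619]  P^-=[0.2841 -0.0115; -0.0115 0.3837]  S=[0.6213 -0.0437; -0.0437 0.5237]  K=[0.4605 0.0165; -0.0351 0.7297]  nu=[0.0311, -1.2319]  x^+=[0.2237, -0.4382]  P^+=[0.1529 0.0069; 0.0069 0.1018]
step 5: x^-=[0.2231, -0.3439]  P^-=[0.2827 -0.0116; -0.0116 0.3837]  S=[0.6199 -0.0438; -0.0438 0.5237]  K=[0.4593 0.0162; -0.0352 0.7297]  nu=[2.8791, 1.0539]  x^+=[1.5625, 0.3237]  P^+=[0.1525 0.0069; 0.0069 0.1018]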